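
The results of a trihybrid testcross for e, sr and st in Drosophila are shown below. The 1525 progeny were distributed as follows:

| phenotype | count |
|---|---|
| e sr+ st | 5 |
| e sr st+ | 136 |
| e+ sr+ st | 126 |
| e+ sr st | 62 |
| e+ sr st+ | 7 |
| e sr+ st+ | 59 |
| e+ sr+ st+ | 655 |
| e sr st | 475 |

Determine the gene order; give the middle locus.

sr

The two most frequent reciprocal classes, e+ sr+ st+ and e sr st, are the parental types, so the F1 was e+ sr+ st+ / e sr st.
The two rarest classes, e+ sr st+ and e sr+ st, are the double crossovers. Comparing them with the parentals, only the sr allele has switched, so sr is the middle locus and the order is st – sr – e.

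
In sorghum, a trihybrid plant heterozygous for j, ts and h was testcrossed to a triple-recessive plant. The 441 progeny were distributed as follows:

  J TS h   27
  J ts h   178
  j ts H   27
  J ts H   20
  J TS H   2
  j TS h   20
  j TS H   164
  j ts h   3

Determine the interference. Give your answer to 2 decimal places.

0.17

The two most frequent reciprocal classes, J ts h and j TS H, are the parental types, so the F1 was J ts h / j TS H.
The two rarest classes, j ts h and J TS H, are the double crossovers. Comparing them with the parentals, only the j allele has switched, so j is the middle locus and the order is h – j – ts.
h–j: (40 + 5)/441 = 0.1020; j–ts: (54 + 5)/441 = 0.1338.
Expected DCO frequency = 0.1020 × 0.1338 ≈ 0.01365; observed = 5/441 ≈ 0.01134.
Coefficient of coincidence = 0.01134/0.01365 ≈ 0.83; interference = 1 − 0.83 = 0.17.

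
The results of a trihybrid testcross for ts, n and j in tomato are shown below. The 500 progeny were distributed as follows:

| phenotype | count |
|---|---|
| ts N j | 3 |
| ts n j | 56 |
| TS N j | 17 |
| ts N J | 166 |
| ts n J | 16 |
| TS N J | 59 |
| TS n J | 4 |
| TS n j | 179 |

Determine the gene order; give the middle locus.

j

The two most frequent reciprocal classes, TS n j and ts N J, are the parental types, so the F1 was TS n j / ts N J.
The two rarest classes, TS n J and ts N j, are the double crossovers. Comparing them with the parentals, only the j allele has switched, so j is the middle locus and the order is n – j – ts.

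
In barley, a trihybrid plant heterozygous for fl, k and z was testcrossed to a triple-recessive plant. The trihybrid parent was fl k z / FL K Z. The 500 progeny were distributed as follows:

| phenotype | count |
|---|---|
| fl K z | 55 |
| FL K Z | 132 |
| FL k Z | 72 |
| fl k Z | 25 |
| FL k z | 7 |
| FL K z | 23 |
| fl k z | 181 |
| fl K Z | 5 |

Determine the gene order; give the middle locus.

The two rarest classes, FL k z and fl K Z, are the double crossovers. Comparing them with the parentals, only the fl allele has switched, so fl is the middle locus and the order is k – fl – z.

fl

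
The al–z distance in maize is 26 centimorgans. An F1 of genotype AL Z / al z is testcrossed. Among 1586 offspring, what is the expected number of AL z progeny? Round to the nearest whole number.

206

A map distance of 26 centimorgans corresponds to a recombination frequency of 0.260.
The F1 is AL Z / al z, so AL z is a recombinant gamete class with expected frequency r/2 = 0.260/2 = 0.1300.
Expected number = 0.1300 × 1586 = 206.18 ≈ 206.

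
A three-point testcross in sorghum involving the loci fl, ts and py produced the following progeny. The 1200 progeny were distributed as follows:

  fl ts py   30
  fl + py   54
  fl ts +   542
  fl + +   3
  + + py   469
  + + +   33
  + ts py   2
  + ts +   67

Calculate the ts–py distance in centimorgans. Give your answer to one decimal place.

The two most frequent reciprocal classes, + + py and fl ts +, are the parental types, so the F1 was + + py / fl ts +.
The two rarest classes, + ts py and fl + +, are the double crossovers. Comparing them with the parentals, only the ts allele has switched, so ts is the middle locus and the order is fl – ts – py.
Crossovers in the ts–py interval produce the single-crossover classes + + + and fl ts py (33 + 30 = 63) plus the double crossovers (5).
RF(ts–py) = (63 + 5) / 1200 = 68/1200 = 0.0567 → 5.7 centimorgans.

5.7 centimorgans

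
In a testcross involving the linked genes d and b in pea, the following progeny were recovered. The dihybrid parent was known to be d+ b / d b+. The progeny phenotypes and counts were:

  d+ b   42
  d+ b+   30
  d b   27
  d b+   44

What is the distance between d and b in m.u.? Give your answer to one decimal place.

39.9 m.u.

The recombinant classes are d+ b+ and d b: 30 + 27 = 57.
Recombination frequency = 57/143 = 0.3986 ≈ 39.9%, i.e. 39.9 m.u.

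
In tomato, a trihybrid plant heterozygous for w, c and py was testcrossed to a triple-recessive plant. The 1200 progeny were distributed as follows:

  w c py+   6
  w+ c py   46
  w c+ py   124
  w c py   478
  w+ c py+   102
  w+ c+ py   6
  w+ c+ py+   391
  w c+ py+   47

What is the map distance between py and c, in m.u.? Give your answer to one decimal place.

19.8 m.u.

The two most frequent reciprocal classes, w c py and w+ c+ py+, are the parental types, so the F1 was w c py / w+ c+ py+.
The two rarest classes, w c py+ and w+ c+ py, are the double crossovers. Comparing them with the parentals, only the py allele has switched, so py is the middle locus and the order is w – py – c.
Crossovers in the py–c interval produce the single-crossover classes w c+ py and w+ c py+ (124 + 102 = 226) plus the double crossovers (12).
RF(py–c) = (226 + 12) / 1200 = 238/1200 = 0.1983 → 19.8 m.u.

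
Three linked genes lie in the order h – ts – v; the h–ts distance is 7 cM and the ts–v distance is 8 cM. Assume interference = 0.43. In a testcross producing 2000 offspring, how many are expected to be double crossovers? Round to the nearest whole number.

6

Map distances give recombination frequencies of 0.070 and 0.080 for the two intervals.
With interference 0.43 (so coincidence = 0.57), expected double-crossover frequency = 0.070 × 0.080 × 0.57 = 0.00319.
Expected number = 0.00319 × 2000 = 6.38 ≈ 6.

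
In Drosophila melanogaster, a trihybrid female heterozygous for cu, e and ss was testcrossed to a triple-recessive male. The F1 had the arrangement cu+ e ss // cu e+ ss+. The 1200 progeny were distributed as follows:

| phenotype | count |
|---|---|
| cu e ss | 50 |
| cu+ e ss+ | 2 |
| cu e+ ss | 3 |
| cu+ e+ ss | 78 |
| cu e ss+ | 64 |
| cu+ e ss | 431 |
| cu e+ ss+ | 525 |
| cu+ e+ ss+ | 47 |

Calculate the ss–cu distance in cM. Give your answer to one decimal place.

The two rarest classes, cu+ e ss+ and cu e+ ss, are the double crossovers. Comparing them with the parentals, only the ss allele has switched, so ss is the middle locus and the order is e – ss – cu.
Crossovers in the ss–cu interval produce the single-crossover classes cu e ss and cu+ e+ ss+ (50 + 47 = 97) plus the double crossovers (5).
RF(ss–cu) = (97 + 5) / 1200 = 102/1200 = 0.0850 → 8.5 cM.

8.5 cM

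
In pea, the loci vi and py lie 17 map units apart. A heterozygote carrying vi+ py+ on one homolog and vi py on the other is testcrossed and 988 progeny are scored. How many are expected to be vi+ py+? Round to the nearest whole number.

410

A map distance of 17 map units corresponds to a recombination frequency of 0.170.
The F1 is vi+ py+ / vi py, so vi+ py+ is a parental gamete class with expected frequency (1 − r)/2 = 0.830/2 = 0.4150.
Expected number = 0.4150 × 988 = 410.02 ≈ 410.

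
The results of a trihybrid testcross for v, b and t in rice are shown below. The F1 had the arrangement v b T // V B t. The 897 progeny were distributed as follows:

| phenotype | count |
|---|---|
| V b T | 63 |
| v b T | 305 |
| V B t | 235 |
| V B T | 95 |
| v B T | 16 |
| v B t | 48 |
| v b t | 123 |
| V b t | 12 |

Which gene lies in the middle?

b

The two rarest classes, v B T and V b t, are the double crossovers. Comparing them with the parentals, only the b allele has switched, so b is the middle locus and the order is t – b – v.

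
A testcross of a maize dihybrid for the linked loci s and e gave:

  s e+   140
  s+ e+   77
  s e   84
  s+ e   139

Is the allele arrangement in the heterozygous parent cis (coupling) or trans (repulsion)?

The two most frequent classes are s+ e (139) and s e+ (140); these are the parental (non-recombinant) types.
So the F1 carried s+ e on one chromosome and s e+ on the other — the recessive alleles are on opposite chromosomes (trans / repulsion).

trans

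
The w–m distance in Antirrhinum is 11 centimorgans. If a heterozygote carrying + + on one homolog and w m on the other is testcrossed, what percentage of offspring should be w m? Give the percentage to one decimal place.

A map distance of 11 centimorgans corresponds to a recombination frequency of 0.110.
The F1 is + + / w m, so w m is a parental gamete class with expected frequency (1 − r)/2 = 0.890/2 = 0.4450.
That is 0.4450 = 44.5% of the progeny.

44.5%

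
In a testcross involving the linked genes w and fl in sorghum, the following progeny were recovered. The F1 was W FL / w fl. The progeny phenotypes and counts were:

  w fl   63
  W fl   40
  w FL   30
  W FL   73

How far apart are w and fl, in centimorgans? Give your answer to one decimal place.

The recombinant classes are W fl and w FL: 40 + 30 = 70.
Recombination frequency = 70/206 = 0.3398 ≈ 34.0%, i.e. 34.0 centimorgans.

34.0 centimorgans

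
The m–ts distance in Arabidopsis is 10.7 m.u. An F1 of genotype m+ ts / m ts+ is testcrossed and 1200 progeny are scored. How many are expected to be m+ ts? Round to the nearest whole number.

A map distance of 10.7 m.u. corresponds to a recombination frequency of 0.107.
The F1 is m+ ts / m ts+, so m+ ts is a parental gamete class with expected frequency (1 − r)/2 = 0.893/2 = 0.4465.
Expected number = 0.4465 × 1200 = 535.80 ≈ 536.

536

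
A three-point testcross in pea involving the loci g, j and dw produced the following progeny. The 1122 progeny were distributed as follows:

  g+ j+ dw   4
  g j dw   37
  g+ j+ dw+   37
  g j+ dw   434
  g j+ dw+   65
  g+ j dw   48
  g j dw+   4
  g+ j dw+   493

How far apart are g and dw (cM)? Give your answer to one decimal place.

10.8 cM

The two most frequent reciprocal classes, g+ j dw+ and g j+ dw, are the parental types, so the F1 was g+ j dw+ / g j+ dw.
The two rarest classes, g j dw+ and g+ j+ dw, are the double crossovers. Comparing them with the parentals, only the g allele has switched, so g is the middle locus and the order is dw – g – j.
Crossovers in the dw–g interval produce the single-crossover classes g+ j dw and g j+ dw+ (48 + 65 = 113) plus the double crossovers (8).
RF(dw–g) = (113 + 8) / 1122 = 121/1122 = 0.1078 → 10.8 cM.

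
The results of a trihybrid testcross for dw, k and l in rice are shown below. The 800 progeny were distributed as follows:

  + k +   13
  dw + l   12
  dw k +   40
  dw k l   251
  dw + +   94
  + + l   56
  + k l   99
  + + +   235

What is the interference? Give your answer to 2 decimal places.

0.24

The two most frequent reciprocal classes, dw k l and + + +, are the parental types, so the F1 was dw k l / + + +.
The two rarest classes, dw + l and + k +, are the double crossovers. Comparing them with the parentals, only the k allele has switched, so k is the middle locus and the order is l – k – dw.
l–k: (96 + 25)/800 = 0.1512; k–dw: (193 + 25)/800 = 0.2725.
Expected DCO frequency = 0.1512 × 0.2725 ≈ 0.04120; observed = 25/800 ≈ 0.03125.
Coefficient of coincidence = 0.03125/0.04120 ≈ 0.76; interference = 1 − 0.76 = 0.24.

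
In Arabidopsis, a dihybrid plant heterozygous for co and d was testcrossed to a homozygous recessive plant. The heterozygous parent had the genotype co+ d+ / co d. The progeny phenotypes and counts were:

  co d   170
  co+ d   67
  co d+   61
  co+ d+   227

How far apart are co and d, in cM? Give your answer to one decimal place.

The recombinant classes are co+ d and co d+: 67 + 61 = 128.
Recombination frequency = 128/525 = 0.2438 ≈ 24.4%, i.e. 24.4 cM.

24.4 cM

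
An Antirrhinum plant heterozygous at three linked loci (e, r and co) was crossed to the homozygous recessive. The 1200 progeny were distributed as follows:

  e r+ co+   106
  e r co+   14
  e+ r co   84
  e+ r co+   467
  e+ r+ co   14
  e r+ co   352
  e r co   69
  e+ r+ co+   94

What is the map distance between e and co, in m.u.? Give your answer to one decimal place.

The two most frequent reciprocal classes, e+ r co+ and e r+ co, are the parental types, so the F1 was e+ r co+ / e r+ co.
The two rarest classes, e r co+ and e+ r+ co, are the double crossovers. Comparing them with the parentals, only the e allele has switched, so e is the middle locus and the order is co – e – r.
Crossovers in the co–e interval produce the single-crossover classes e+ r co and e r+ co+ (84 + 106 = 190) plus the double crossovers (28).
RF(co–e) = (190 + 28) / 1200 = 218/1200 = 0.1817 → 18.2 m.u.

18.2 m.u.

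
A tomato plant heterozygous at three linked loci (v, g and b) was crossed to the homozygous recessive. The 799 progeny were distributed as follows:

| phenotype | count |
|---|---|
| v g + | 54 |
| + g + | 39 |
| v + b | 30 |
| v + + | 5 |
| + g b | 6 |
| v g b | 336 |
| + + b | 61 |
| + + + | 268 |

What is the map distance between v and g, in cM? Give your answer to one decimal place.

The two most frequent reciprocal classes, v g b and + + +, are the parental types, so the F1 was v g b / + + +.
The two rarest classes, + g b and v + +, are the double crossovers. Comparing them with the parentals, only the v allele has switched, so v is the middle locus and the order is g – v – b.
Crossovers in the g–v interval produce the single-crossover classes v + b and + g + (30 + 39 = 69) plus the double crossovers (11).
RF(g–v) = (69 + 11) / 799 = 80/799 = 0.1001 → 10.0 cM.

10.0 cM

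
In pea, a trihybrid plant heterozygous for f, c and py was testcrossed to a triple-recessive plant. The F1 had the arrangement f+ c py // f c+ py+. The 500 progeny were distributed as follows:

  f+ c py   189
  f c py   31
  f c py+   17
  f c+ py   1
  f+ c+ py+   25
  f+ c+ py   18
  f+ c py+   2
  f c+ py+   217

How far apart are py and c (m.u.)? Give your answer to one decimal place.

The two rarest classes, f+ c py+ and f c+ py, are the double crossovers. Comparing them with the parentals, only the py allele has switched, so py is the middle locus and the order is f – py – c.
Crossovers in the py–c interval produce the single-crossover classes f+ c+ py and f c py+ (18 + 17 = 35) plus the double crossovers (3).
RF(py–c) = (35 + 3) / 500 = 38/500 = 0.0760 → 7.6 m.u.

7.6 m.u.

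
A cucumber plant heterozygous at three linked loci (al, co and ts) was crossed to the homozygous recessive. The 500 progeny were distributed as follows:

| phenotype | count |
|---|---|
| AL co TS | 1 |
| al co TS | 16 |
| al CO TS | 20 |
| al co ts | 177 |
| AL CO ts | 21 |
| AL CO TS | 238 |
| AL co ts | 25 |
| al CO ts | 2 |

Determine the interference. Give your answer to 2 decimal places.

0.22

The two most frequent reciprocal classes, AL CO TS and al co ts, are the parental types, so the F1 was AL CO TS / al co ts.
The two rarest classes, AL co TS and al CO ts, are the double crossovers. Comparing them with the parentals, only the co allele has switched, so co is the middle locus and the order is al – co – ts.
al–co: (45 + 3)/500 = 0.0960; co–ts: (37 + 3)/500 = 0.0800.
Expected DCO frequency = 0.0960 × 0.0800 ≈ 0.00768; observed = 3/500 ≈ 0.00600.
Coefficient of coincidence = 0.00600/0.00768 ≈ 0.78; interference = 1 − 0.78 = 0.22.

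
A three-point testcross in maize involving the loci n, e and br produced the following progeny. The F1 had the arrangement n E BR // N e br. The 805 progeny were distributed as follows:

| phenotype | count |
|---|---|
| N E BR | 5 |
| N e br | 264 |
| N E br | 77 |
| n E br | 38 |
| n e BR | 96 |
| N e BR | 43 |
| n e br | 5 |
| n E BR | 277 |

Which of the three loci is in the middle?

The two rarest classes, N E BR and n e br, are the double crossovers. Comparing them with the parentals, only the n allele has switched, so n is the middle locus and the order is br – n – e.

n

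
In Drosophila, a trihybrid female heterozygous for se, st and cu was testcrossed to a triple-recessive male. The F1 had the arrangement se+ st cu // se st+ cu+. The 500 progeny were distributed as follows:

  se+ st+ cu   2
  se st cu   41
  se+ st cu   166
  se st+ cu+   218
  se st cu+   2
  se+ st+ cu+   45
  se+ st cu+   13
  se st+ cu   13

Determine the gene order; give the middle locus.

st

The two rarest classes, se+ st+ cu and se st cu+, are the double crossovers. Comparing them with the parentals, only the st allele has switched, so st is the middle locus and the order is se – st – cu.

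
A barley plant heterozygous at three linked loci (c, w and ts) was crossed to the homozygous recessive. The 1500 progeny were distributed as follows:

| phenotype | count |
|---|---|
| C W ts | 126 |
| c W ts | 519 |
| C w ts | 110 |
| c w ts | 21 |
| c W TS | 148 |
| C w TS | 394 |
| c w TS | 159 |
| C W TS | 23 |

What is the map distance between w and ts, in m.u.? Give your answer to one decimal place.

The two most frequent reciprocal classes, C w TS and c W ts, are the parental types, so the F1 was C w TS / c W ts.
The two rarest classes, C W TS and c w ts, are the double crossovers. Comparing them with the parentals, only the w allele has switched, so w is the middle locus and the order is c – w – ts.
Crossovers in the w–ts interval produce the single-crossover classes C w ts and c W TS (110 + 148 = 258) plus the double crossovers (44).
RF(w–ts) = (258 + 44) / 1500 = 302/1500 = 0.2013 → 20.1 m.u.

20.1 m.u.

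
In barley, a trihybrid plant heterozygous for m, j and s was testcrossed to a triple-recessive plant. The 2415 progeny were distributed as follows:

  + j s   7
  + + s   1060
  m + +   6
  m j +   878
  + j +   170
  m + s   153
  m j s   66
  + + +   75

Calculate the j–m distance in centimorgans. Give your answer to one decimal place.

The two most frequent reciprocal classes, m j + and + + s, are the parental types, so the F1 was m j + / + + s.
The two rarest classes, m + + and + j s, are the double crossovers. Comparing them with the parentals, only the j allele has switched, so j is the middle locus and the order is s – j – m.
Crossovers in the j–m interval produce the single-crossover classes + j + and m + s (170 + 153 = 323) plus the double crossovers (13).
RF(j–m) = (323 + 13) / 2415 = 336/2415 = 0.1391 → 13.9 centimorgans.

13.9 centimorgans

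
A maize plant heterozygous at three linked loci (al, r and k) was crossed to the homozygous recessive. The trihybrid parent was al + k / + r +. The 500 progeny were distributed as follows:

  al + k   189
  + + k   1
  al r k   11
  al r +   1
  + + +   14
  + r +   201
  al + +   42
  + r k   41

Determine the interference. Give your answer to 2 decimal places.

The two rarest classes, + + k and al r +, are the double crossovers. Comparing them with the parentals, only the al allele has switched, so al is the middle locus and the order is r – al – k.
r–al: (25 + 2)/500 = 0.0540; al–k: (83 + 2)/500 = 0.1700.
Expected DCO frequency = 0.0540 × 0.1700 ≈ 0.00918; observed = 2/500 ≈ 0.00400.
Coefficient of coincidence = 0.00400/0.00918 ≈ 0.44; interference = 1 − 0.44 = 0.56.

0.56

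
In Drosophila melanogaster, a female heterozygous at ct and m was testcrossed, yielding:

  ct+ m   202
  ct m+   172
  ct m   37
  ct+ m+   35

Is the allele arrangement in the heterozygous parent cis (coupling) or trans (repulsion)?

The two most frequent classes are ct+ m (202) and ct m+ (172); these are the parental (non-recombinant) types.
So the F1 carried ct+ m on one chromosome and ct m+ on the other — the recessive alleles are on opposite chromosomes (trans / repulsion).

trans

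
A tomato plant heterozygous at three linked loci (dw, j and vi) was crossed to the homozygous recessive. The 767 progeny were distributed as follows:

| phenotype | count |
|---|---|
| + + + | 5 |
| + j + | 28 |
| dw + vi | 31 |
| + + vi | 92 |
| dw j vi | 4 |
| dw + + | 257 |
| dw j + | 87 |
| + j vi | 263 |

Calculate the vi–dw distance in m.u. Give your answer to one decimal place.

The two most frequent reciprocal classes, + j vi and dw + +, are the parental types, so the F1 was + j vi / dw + +.
The two rarest classes, dw j vi and + + +, are the double crossovers. Comparing them with the parentals, only the dw allele has switched, so dw is the middle locus and the order is vi – dw – j.
Crossovers in the vi–dw interval produce the single-crossover classes + j + and dw + vi (28 + 31 = 59) plus the double crossovers (9).
RF(vi–dw) = (59 + 9) / 767 = 68/767 = 0.0887 → 8.9 m.u.

8.9 m.u.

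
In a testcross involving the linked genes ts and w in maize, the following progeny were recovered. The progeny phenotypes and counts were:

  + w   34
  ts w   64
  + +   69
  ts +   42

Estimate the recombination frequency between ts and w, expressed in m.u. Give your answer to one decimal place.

The two most frequent classes, + + (69) and ts w (64), are the parental types, so the F1 was + + / ts w.
The recombinant classes are + w and ts +: 34 + 42 = 76.
Recombination frequency = 76/209 = 0.3636 ≈ 36.4%, i.e. 36.4 m.u.

36.4 m.u.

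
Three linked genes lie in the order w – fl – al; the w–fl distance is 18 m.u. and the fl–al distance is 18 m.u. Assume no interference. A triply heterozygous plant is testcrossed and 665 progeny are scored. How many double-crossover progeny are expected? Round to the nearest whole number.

Map distances give recombination frequencies of 0.180 and 0.180 for the two intervals.
With no interference, expected double-crossover frequency = 0.180 × 0.180 = 0.03240.
Expected number = 0.03240 × 665 = 21.55 ≈ 22.

22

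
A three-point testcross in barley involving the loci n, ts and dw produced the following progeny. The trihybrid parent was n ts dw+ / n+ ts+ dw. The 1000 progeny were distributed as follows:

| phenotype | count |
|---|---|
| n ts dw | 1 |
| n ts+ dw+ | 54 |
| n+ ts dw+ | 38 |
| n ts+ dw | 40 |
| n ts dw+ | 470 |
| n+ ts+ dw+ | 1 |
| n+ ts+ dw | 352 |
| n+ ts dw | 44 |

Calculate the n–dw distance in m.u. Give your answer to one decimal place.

The two rarest classes, n ts dw and n+ ts+ dw+, are the double crossovers. Comparing them with the parentals, only the dw allele has switched, so dw is the middle locus and the order is n – dw – ts.
Crossovers in the n–dw interval produce the single-crossover classes n+ ts dw+ and n ts+ dw (38 + 40 = 78) plus the double crossovers (2).
RF(n–dw) = (78 + 2) / 1000 = 80/1000 = 0.0800 → 8.0 m.u.

8.0 m.u.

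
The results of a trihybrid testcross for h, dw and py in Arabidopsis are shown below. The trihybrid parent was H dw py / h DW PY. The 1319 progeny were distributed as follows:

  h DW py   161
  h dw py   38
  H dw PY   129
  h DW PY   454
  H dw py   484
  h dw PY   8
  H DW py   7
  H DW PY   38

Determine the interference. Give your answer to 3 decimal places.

0.287

The two rarest classes, H DW py and h dw PY, are the double crossovers. Comparing them with the parentals, only the dw allele has switched, so dw is the middle locus and the order is h – dw – py.
h–dw: (76 + 15)/1319 = 0.0690; dw–py: (290 + 15)/1319 = 0.2312.
Expected DCO frequency = 0.0690 × 0.2312 ≈ 0.01595; observed = 15/1319 ≈ 0.01137.
Coefficient of coincidence = 0.01137/0.01595 ≈ 0.713; interference = 1 − 0.713 = 0.287.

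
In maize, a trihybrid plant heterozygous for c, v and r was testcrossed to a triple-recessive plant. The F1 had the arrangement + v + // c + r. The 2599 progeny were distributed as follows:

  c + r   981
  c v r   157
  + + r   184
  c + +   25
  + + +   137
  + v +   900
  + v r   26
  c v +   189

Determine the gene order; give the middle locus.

r

The two rarest classes, + v r and c + +, are the double crossovers. Comparing them with the parentals, only the r allele has switched, so r is the middle locus and the order is c – r – v.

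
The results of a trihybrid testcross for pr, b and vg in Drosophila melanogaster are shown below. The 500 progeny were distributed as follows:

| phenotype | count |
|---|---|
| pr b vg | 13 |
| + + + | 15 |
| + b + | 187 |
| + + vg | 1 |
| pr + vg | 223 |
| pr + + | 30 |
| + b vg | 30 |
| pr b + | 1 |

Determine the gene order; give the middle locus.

pr

The two most frequent reciprocal classes, + b + and pr + vg, are the parental types, so the F1 was + b + / pr + vg.
The two rarest classes, pr b + and + + vg, are the double crossovers. Comparing them with the parentals, only the pr allele has switched, so pr is the middle locus and the order is vg – pr – b.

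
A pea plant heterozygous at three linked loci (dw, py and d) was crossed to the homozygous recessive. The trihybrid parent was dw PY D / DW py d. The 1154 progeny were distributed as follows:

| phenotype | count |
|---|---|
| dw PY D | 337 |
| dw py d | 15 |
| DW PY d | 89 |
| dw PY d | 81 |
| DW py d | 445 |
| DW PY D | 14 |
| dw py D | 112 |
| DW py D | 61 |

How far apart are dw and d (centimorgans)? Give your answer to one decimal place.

14.8 centimorgans

The two rarest classes, DW PY D and dw py d, are the double crossovers. Comparing them with the parentals, only the dw allele has switched, so dw is the middle locus and the order is py – dw – d.
Crossovers in the dw–d interval produce the single-crossover classes dw PY d and DW py D (81 + 61 = 142) plus the double crossovers (29).
RF(dw–d) = (142 + 29) / 1154 = 171/1154 = 0.1482 → 14.8 centimorgans.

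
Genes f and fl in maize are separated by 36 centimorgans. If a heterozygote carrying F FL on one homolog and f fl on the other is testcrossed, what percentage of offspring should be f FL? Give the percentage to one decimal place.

18.0%

A map distance of 36 centimorgans corresponds to a recombination frequency of 0.360.
The F1 is F FL / f fl, so f FL is a recombinant gamete class with expected frequency r/2 = 0.360/2 = 0.1800.
That is 0.1800 = 18.0% of the progeny.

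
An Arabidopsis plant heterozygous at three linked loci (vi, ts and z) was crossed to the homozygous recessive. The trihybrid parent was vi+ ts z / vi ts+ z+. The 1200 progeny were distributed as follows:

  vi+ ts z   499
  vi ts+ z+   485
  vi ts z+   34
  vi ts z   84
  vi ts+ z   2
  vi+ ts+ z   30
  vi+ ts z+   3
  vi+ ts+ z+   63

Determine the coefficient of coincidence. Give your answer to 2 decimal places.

0.57

The two rarest classes, vi+ ts z+ and vi ts+ z, are the double crossovers. Comparing them with the parentals, only the z allele has switched, so z is the middle locus and the order is ts – z – vi.
ts–z: (64 + 5)/1200 = 0.0575; z–vi: (147 + 5)/1200 = 0.1267.
Expected DCO frequency = 0.0575 × 0.1267 ≈ 0.00729; observed = 5/1200 ≈ 0.00417.
Coefficient of coincidence = 0.00417/0.00729 ≈ 0.57.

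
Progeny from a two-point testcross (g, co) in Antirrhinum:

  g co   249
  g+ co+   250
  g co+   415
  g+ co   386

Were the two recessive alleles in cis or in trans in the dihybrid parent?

The two most frequent classes are g+ co (386) and g co+ (415); these are the parental (non-recombinant) types.
So the F1 carried g+ co on one chromosome and g co+ on the other — the recessive alleles are on opposite chromosomes (trans / repulsion).

trans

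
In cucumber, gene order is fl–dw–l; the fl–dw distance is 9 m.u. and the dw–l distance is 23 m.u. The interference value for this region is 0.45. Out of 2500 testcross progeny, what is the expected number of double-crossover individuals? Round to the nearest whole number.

28

Map distances give recombination frequencies of 0.090 and 0.230 for the two intervals.
With interference 0.45 (so coincidence = 0.55), expected double-crossover frequency = 0.090 × 0.230 × 0.55 = 0.01139.
Expected number = 0.01139 × 2500 = 28.46 ≈ 28.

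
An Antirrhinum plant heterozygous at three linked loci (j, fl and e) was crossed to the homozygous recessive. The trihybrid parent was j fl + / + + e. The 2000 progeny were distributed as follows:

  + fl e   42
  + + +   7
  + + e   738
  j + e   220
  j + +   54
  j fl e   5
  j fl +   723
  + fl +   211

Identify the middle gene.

The two rarest classes, j fl e and + + +, are the double crossovers. Comparing them with the parentals, only the e allele has switched, so e is the middle locus and the order is fl – e – j.

e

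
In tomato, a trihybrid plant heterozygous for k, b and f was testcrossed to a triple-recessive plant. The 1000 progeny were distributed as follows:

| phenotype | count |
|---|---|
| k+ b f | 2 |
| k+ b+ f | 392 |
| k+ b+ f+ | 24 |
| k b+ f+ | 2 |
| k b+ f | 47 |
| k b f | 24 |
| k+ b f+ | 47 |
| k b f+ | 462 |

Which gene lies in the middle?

The two most frequent reciprocal classes, k+ b+ f and k b f+, are the parental types, so the F1 was k+ b+ f / k b f+.
The two rarest classes, k+ b f and k b+ f+, are the double crossovers. Comparing them with the parentals, only the b allele has switched, so b is the middle locus and the order is k – b – f.

b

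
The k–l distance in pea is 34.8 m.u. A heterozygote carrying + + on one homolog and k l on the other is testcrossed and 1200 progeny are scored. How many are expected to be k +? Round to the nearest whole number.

A map distance of 34.8 m.u. corresponds to a recombination frequency of 0.348.
The F1 is + + / k l, so k + is a recombinant gamete class with expected frequency r/2 = 0.348/2 = 0.1740.
Expected number = 0.1740 × 1200 = 208.80 ≈ 209.

209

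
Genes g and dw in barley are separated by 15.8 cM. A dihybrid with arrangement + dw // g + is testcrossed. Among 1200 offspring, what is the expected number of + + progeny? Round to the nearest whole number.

A map distance of 15.8 cM corresponds to a recombination frequency of 0.158.
The F1 is + dw / g +, so + + is a recombinant gamete class with expected frequency r/2 = 0.158/2 = 0.0790.
Expected number = 0.0790 × 1200 = 94.80 ≈ 95.

95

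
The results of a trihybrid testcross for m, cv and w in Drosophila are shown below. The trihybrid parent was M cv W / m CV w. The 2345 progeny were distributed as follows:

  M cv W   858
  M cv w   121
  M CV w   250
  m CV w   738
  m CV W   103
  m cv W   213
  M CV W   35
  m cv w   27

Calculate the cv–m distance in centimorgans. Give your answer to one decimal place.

22.4 centimorgans

The two rarest classes, M CV W and m cv w, are the double crossovers. Comparing them with the parentals, only the cv allele has switched, so cv is the middle locus and the order is m – cv – w.
Crossovers in the m–cv interval produce the single-crossover classes m cv W and M CV w (213 + 250 = 463) plus the double crossovers (62).
RF(m–cv) = (463 + 62) / 2345 = 525/2345 = 0.2239 → 22.4 centimorgans.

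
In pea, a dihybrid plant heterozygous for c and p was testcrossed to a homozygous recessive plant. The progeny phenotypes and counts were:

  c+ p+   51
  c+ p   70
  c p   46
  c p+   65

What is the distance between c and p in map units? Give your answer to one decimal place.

41.8 map units

The two most frequent classes, c+ p (70) and c p+ (65), are the parental types, so the F1 was c+ p / c p+.
The recombinant classes are c+ p+ and c p: 51 + 46 = 97.
Recombination frequency = 97/232 = 0.4181 ≈ 41.8%, i.e. 41.8 map units.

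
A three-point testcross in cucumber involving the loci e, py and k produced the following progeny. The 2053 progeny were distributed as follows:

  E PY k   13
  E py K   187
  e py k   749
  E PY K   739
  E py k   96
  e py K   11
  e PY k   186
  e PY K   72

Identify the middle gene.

k

The two most frequent reciprocal classes, e py k and E PY K, are the parental types, so the F1 was e py k / E PY K.
The two rarest classes, e py K and E PY k, are the double crossovers. Comparing them with the parentals, only the k allele has switched, so k is the middle locus and the order is e – k – py.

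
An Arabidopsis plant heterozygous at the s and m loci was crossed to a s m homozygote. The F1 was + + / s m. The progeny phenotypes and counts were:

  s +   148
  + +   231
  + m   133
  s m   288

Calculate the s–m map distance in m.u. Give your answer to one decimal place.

The recombinant classes are + m and s +: 133 + 148 = 281.
Recombination frequency = 281/800 = 0.3513 ≈ 35.1%, i.e. 35.1 m.u.

35.1 m.u.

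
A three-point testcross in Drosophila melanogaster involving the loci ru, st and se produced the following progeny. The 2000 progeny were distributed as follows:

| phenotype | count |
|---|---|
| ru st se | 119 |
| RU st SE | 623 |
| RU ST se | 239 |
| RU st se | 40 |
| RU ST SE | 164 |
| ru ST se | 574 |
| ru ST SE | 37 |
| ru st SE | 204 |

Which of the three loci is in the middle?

The two most frequent reciprocal classes, RU st SE and ru ST se, are the parental types, so the F1 was RU st SE / ru ST se.
The two rarest classes, RU st se and ru ST SE, are the double crossovers. Comparing them with the parentals, only the se allele has switched, so se is the middle locus and the order is st – se – ru.

se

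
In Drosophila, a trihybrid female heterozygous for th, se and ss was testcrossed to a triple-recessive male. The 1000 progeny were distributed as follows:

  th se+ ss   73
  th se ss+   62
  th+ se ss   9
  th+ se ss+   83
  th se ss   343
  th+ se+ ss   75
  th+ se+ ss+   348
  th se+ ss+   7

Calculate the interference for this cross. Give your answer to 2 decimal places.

0.39

The two most frequent reciprocal classes, th+ se+ ss+ and th se ss, are the parental types, so the F1 was th+ se+ ss+ / th se ss.
The two rarest classes, th se+ ss+ and th+ se ss, are the double crossovers. Comparing them with the parentals, only the th allele has switched, so th is the middle locus and the order is ss – th – se.
ss–th: (137 + 16)/1000 = 0.1530; th–se: (156 + 16)/1000 = 0.1720.
Expected DCO frequency = 0.1530 × 0.1720 ≈ 0.02632; observed = 16/1000 ≈ 0.01600.
Coefficient of coincidence = 0.01600/0.02632 ≈ 0.61; interference = 1 − 0.61 = 0.39.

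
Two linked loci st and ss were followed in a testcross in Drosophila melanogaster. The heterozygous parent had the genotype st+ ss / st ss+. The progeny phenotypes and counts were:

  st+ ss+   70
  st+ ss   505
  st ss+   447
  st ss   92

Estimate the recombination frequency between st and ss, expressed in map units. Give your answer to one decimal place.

14.5 map units

The recombinant classes are st+ ss+ and st ss: 70 + 92 = 162.
Recombination frequency = 162/1114 = 0.1454 ≈ 14.5%, i.e. 14.5 map units.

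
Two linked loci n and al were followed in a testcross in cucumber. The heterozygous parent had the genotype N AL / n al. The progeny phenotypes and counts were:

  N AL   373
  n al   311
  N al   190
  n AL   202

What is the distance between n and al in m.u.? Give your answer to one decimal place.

The recombinant classes are N al and n AL: 190 + 202 = 392.
Recombination frequency = 392/1076 = 0.3643 ≈ 36.4%, i.e. 36.4 m.u.

36.4 m.u.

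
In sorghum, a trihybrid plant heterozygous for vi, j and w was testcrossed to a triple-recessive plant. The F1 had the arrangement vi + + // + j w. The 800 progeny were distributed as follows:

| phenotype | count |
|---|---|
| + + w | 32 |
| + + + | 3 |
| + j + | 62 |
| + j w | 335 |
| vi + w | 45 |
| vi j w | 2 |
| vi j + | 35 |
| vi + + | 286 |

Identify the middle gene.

vi

The two rarest classes, + + + and vi j w, are the double crossovers. Comparing them with the parentals, only the vi allele has switched, so vi is the middle locus and the order is j – vi – w.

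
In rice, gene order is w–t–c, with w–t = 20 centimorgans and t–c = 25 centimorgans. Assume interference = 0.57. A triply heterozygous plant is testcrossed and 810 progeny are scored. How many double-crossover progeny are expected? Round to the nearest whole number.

17

Map distances give recombination frequencies of 0.200 and 0.250 for the two intervals.
With interference 0.57 (so coincidence = 0.43), expected double-crossover frequency = 0.200 × 0.250 × 0.43 = 0.02150.
Expected number = 0.02150 × 810 = 17.42 ≈ 17.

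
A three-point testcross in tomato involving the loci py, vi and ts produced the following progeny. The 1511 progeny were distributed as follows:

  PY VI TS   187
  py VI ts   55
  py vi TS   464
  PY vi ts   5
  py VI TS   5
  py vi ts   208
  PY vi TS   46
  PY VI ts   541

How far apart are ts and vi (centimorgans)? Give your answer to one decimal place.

26.8 centimorgans

The two most frequent reciprocal classes, PY VI ts and py vi TS, are the parental types, so the F1 was PY VI ts / py vi TS.
The two rarest classes, PY vi ts and py VI TS, are the double crossovers. Comparing them with the parentals, only the vi allele has switched, so vi is the middle locus and the order is ts – vi – py.
Crossovers in the ts–vi interval produce the single-crossover classes PY VI TS and py vi ts (187 + 208 = 395) plus the double crossovers (10).
RF(ts–vi) = (395 + 10) / 1511 = 405/1511 = 0.2680 → 26.8 centimorgans.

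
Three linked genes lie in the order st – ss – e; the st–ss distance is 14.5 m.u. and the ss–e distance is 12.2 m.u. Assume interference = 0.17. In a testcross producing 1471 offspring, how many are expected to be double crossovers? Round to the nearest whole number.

22

Map distances give recombination frequencies of 0.145 and 0.122 for the two intervals.
With interference 0.17 (so coincidence = 0.83), expected double-crossover frequency = 0.145 × 0.122 × 0.83 = 0.01468.
Expected number = 0.01468 × 1471 = 21.60 ≈ 22.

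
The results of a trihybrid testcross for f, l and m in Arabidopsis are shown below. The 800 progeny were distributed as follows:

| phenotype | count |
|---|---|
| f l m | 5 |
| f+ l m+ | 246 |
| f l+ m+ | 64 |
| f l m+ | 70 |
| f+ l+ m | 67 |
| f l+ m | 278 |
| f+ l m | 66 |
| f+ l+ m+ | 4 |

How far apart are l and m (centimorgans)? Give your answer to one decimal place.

The two most frequent reciprocal classes, f l+ m and f+ l m+, are the parental types, so the F1 was f l+ m / f+ l m+.
The two rarest classes, f l m and f+ l+ m+, are the double crossovers. Comparing them with the parentals, only the l allele has switched, so l is the middle locus and the order is f – l – m.
Crossovers in the l–m interval produce the single-crossover classes f l+ m+ and f+ l m (64 + 66 = 130) plus the double crossovers (9).
RF(l–m) = (130 + 9) / 800 = 139/800 = 0.1737 → 17.4 centimorgans.

17.4 centimorgans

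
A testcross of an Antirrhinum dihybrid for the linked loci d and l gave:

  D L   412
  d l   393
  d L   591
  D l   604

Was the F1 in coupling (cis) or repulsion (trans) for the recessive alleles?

trans

The two most frequent classes are D l (604) and d L (591); these are the parental (non-recombinant) types.
So the F1 carried D l on one chromosome and d L on the other — the recessive alleles are on opposite chromosomes (trans / repulsion).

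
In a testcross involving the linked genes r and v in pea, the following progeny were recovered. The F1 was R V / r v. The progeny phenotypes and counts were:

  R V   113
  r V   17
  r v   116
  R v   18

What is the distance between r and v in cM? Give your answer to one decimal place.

13.3 cM

The recombinant classes are R v and r V: 18 + 17 = 35.
Recombination frequency = 35/264 = 0.1326 ≈ 13.3%, i.e. 13.3 cM.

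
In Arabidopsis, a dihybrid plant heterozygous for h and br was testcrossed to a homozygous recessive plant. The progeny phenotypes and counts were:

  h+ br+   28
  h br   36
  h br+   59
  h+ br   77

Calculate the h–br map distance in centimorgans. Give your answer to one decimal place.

The two most frequent classes, h+ br (77) and h br+ (59), are the parental types, so the F1 was h+ br / h br+.
The recombinant classes are h+ br+ and h br: 28 + 36 = 64.
Recombination frequency = 64/200 = 0.3200 ≈ 32.0%, i.e. 32.0 centimorgans.

32.0 centimorgans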